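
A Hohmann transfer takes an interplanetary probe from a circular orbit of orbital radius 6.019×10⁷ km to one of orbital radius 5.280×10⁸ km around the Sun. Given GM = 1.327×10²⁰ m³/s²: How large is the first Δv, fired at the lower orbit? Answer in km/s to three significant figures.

r₁ = 6.019×10⁷ km = 6.019×10¹⁰ m.
r₂ = 5.280×10⁸ km = 5.280×10¹¹ m.
Transfer ellipse a_t = (r₁ + r₂)/2 = 2.941×10¹¹ m.
At r₁: circular v_c1 = √(μ/r₁) = 46950 m/s; transfer-perihelion v_p = √[μ(2/r₁ − 1/a_t)] = 62910 m/s.
Δv₁ = v_p − v_c1 = 15960 m/s.
= 15.96 km/s.

Δv ≈ 16.0 km/s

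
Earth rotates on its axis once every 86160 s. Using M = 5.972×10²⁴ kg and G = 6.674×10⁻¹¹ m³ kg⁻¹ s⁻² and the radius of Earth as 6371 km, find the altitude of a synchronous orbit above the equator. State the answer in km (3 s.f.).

h_sync ≈ 35800 km

μ = GM = 6.674×10⁻¹¹ × 5.972×10²⁴ = 3.986×10¹⁴ m³/s².
A synchronous orbit has period T, so by Kepler's third law a = (μT²/4π²)^(1/3).
μT²/4π² = 3.986×10¹⁴ × (8.616×10⁴)² / 39.48 = 7.495×10²² m³.
a = 4.216×10⁷ m = 42162 km.
Altitude h = a − R = 42162 − 6371 = 35791 km.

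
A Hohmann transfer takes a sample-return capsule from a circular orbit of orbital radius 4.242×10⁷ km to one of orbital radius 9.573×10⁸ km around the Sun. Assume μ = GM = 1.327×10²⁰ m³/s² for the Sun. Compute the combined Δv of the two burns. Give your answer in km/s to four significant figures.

r₁ = 4.242×10⁷ km = 4.242×10¹⁰ m.
r₂ = 9.573×10⁸ km = 9.573×10¹¹ m.
Transfer ellipse a_t = (r₁ + r₂)/2 = 4.999×10¹¹ m.
At r₁: circular v_c1 = √(μ/r₁) = 55930 m/s; transfer-perihelion v_p = √[μ(2/r₁ − 1/a_t)] = 77400 m/s.
Δv₁ = v_p − v_c1 = 21470 m/s.
At r₂: circular v_c2 = √(μ/r₂) = 11770 m/s; transfer-aphelion v_a = √[μ(2/r₂ − 1/a_t)] = 3430 m/s.
Δv₂ = v_c2 − v_a = 8344 m/s.
Total Δv = Δv₁ + Δv₂ = 29810 m/s = 29.81 km/s.

Δv_total ≈ 29.81 km/s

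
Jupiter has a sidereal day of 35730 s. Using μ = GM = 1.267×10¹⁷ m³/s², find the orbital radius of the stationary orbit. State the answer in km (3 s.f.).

A synchronous orbit has period T, so by Kepler's third law a = (μT²/4π²)^(1/3).
μT²/4π² = 1.267×10¹⁷ × (3.573×10⁴)² / 39.48 = 4.097×10²⁴ m³.
a = 1.600×10⁸ m = 1.6002×10⁵ km.

r_sync ≈ 1.60×10⁵ km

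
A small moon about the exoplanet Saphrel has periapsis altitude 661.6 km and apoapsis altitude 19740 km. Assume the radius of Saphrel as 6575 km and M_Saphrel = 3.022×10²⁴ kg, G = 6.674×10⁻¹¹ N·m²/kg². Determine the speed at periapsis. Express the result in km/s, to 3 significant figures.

μ = GM = 6.674×10⁻¹¹ × 3.022×10²⁴ = 2.017×10¹⁴ m³/s².
r_p = 6575 + 661.6 = 7236.6 km = 7.2366×10⁶ m.
r_a = 6575 + 19740 = 26315 km = 2.6315×10⁷ m.
Semi-major axis a = (r_p + r_a)/2 = 16776 km = 1.678×10⁷ m.
Vis-viva: v² = μ(2/r − 1/a) = 2.017×10¹⁴ × (2.764×10⁻⁷ − 5.961×10⁻⁸) = 4.372×10⁷ m²/s².
v = 6612 m/s = 6.612 km/s.

v ≈ 6.61 km/s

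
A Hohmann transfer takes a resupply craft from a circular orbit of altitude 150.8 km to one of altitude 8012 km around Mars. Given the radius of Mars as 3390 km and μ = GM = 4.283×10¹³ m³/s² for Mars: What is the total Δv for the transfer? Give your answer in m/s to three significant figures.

r₁ = 3390 + 150.8 = 3540.8 km = 3.5408×10⁶ m.
r₂ = 3390 + 8012 = 11402 km = 1.1402×10⁷ m.
Transfer ellipse a_t = (r₁ + r₂)/2 = 7.471×10⁶ m.
At r₁: circular v_c1 = √(μ/r₁) = 3478 m/s; transfer-periapsis v_p = √[μ(2/r₁ − 1/a_t)] = 4296 m/s.
Δv₁ = v_p − v_c1 = 818.5 m/s.
At r₂: circular v_c2 = √(μ/r₂) = 1938 m/s; transfer-apoapsis v_a = √[μ(2/r₂ − 1/a_t)] = 1334 m/s.
Δv₂ = v_c2 − v_a = 603.9 m/s.
Total Δv = Δv₁ + Δv₂ = 1422 m/s.

Δv_total ≈ 1420 m/s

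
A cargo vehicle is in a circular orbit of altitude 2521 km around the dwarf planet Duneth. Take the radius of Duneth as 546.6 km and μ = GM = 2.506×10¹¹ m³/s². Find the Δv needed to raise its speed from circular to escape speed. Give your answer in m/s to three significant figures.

Δv ≈ 118 m/s

r = 546.6 + 2521 = 3067.6 km = 3.0676×10⁶ m.
Circular speed v_c = √(μ/r) = 285.8 m/s.
Escape speed v_esc = √(2μ/r) = √2 × v_c = 404.2 m/s.
Δv = v_esc − v_c = 118.4 m/s.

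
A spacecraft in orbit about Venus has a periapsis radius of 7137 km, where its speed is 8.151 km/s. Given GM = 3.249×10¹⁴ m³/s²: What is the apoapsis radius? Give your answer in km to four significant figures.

apoapsis radius ≈ 19270 km

r_p = 7.137×10⁶ m.
Specific energy ε = v²/2 − μ/r = -1.230×10⁷ J/kg, so a = −μ/(2ε) = 1.320×10⁷ m.
The apsides satisfy r_p + r_a = 2a, so the apoapsis radius is 2a − r_p = 1.927×10⁷ m = 19269 km.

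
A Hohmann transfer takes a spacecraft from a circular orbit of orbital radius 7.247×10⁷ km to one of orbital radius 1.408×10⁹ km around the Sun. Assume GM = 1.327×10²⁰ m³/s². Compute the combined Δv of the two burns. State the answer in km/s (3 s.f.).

r₁ = 7.247×10⁷ km = 7.247×10¹⁰ m.
r₂ = 1.408×10⁹ km = 1.408×10¹² m.
Transfer ellipse a_t = (r₁ + r₂)/2 = 7.402×10¹¹ m.
At r₁: circular v_c1 = √(μ/r₁) = 42790 m/s; transfer-perihelion v_p = √[μ(2/r₁ − 1/a_t)] = 59020 m/s.
Δv₁ = v_p − v_c1 = 16230 m/s.
At r₂: circular v_c2 = √(μ/r₂) = 9708 m/s; transfer-aphelion v_a = √[μ(2/r₂ − 1/a_t)] = 3038 m/s.
Δv₂ = v_c2 − v_a = 6671 m/s.
Total Δv = Δv₁ + Δv₂ = 22900 m/s = 22.90 km/s.

Δv_total ≈ 22.9 km/s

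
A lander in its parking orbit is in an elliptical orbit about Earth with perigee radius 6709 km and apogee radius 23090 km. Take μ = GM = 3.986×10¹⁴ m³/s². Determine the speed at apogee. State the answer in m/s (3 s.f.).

Semi-major axis a = (r_p + r_a)/2 = 14900 km = 1.490×10⁷ m.
Vis-viva: v² = μ(2/r − 1/a) = 3.986×10¹⁴ × (8.662×10⁻⁸ − 6.712×10⁻⁸) = 7.773×10⁶ m²/s².
v = 2788 m/s.

v ≈ 2790 m/s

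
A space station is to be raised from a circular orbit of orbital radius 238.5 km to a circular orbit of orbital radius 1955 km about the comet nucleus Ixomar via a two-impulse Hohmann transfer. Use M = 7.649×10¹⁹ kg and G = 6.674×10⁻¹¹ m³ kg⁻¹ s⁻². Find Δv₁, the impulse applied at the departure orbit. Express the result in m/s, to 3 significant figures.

μ = GM = 6.674×10⁻¹¹ × 7.649×10¹⁹ = 5.105×10⁹ m³/s².
r₁ = 238.5 km = 2.385×10⁵ m.
r₂ = 1955 km = 1.955×10⁶ m.
Transfer ellipse a_t = (r₁ + r₂)/2 = 1.097×10⁶ m.
At r₁: circular v_c1 = √(μ/r₁) = 146.3 m/s; transfer-periapsis v_p = √[μ(2/r₁ − 1/a_t)] = 195.3 m/s.
Δv₁ = v_p − v_c1 = 49.03 m/s.

Δv ≈ 49.0 m/s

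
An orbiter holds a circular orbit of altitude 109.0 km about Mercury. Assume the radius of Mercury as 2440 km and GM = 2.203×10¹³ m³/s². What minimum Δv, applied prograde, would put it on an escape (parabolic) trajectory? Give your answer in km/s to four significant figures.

Δv ≈ 1.218 km/s

r = 2440 + 109.0 = 2549.0 km = 2.5490×10⁶ m.
Circular speed v_c = √(μ/r) = 2940 m/s.
Escape speed v_esc = √(2μ/r) = √2 × v_c = 4158 m/s.
Δv = v_esc − v_c = 1218 m/s = 1.218 km/s.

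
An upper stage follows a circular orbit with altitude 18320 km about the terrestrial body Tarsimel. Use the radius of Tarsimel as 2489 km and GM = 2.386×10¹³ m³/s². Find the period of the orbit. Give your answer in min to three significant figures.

r = 2489 + 18320 = 20809 km = 2.0809×10⁷ m.
Kepler's third law: T = 2π√(r³/μ) = 2π√((2.081×10⁷)³ / 2.386×10¹³).
r³/μ = 3.776×10⁸ s², so T = 2π × 1.943×10⁴ = 1.221×10⁵ s.
Converting: 1.221×10⁵ s ÷ 60.00 = 2035 min.

T ≈ 2040 min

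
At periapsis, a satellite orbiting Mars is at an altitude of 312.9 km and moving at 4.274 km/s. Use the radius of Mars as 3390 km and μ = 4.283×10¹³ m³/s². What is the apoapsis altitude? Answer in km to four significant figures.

r_p = 3390 + 312.9 = 3702.9 km = 3.703×10⁶ m.
Specific energy ε = v²/2 − μ/r = -2.433×10⁶ J/kg, so a = −μ/(2ε) = 8.802×10⁶ m.
The apsides satisfy r_p + r_a = 2a, so the apoapsis radius is 2a − r_p = 1.390×10⁷ m = 13900 km.
Apoapsis altitude = 13900 − 3390 = 10510 km.

apoapsis altitude ≈ 10510 km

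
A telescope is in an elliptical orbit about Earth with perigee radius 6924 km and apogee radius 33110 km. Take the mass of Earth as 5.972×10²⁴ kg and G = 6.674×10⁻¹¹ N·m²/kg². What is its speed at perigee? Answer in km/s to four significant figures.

μ = GM = 6.674×10⁻¹¹ × 5.972×10²⁴ = 3.986×10¹⁴ m³/s².
Semi-major axis a = (r_p + r_a)/2 = 20017 km = 2.002×10⁷ m.
Vis-viva: v² = μ(2/r − 1/a) = 3.986×10¹⁴ × (2.889×10⁻⁷ − 4.996×10⁻⁸) = 9.522×10⁷ m²/s².
v = 9758 m/s = 9.758 km/s.

v ≈ 9.758 km/s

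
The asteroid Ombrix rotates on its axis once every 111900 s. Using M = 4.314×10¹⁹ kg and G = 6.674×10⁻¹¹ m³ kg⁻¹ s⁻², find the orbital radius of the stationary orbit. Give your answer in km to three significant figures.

μ = GM = 6.674×10⁻¹¹ × 4.314×10¹⁹ = 2.879×10⁹ m³/s².
A synchronous orbit has period T, so by Kepler's third law a = (μT²/4π²)^(1/3).
μT²/4π² = 2.879×10⁹ × (1.119×10⁵)² / 39.48 = 9.132×10¹⁷ m³.
a = 9.702×10⁵ m = 970.19 km.

r_sync ≈ 970 km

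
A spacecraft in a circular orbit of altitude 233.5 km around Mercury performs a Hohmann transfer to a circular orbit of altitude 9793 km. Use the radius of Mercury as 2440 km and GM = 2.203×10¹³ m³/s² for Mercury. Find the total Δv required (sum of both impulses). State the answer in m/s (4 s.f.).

Δv_total ≈ 1345 m/s

r₁ = 2440 + 233.5 = 2673.5 km = 2.6735×10⁶ m.
r₂ = 2440 + 9793 = 12233 km = 1.2233×10⁷ m.
Transfer ellipse a_t = (r₁ + r₂)/2 = 7.453×10⁶ m.
At r₁: circular v_c1 = √(μ/r₁) = 2871 m/s; transfer-periherm v_p = √[μ(2/r₁ − 1/a_t)] = 3678 m/s.
Δv₁ = v_p − v_c1 = 807.0 m/s.
At r₂: circular v_c2 = √(μ/r₂) = 1342 m/s; transfer-apoherm v_a = √[μ(2/r₂ − 1/a_t)] = 803.7 m/s.
Δv₂ = v_c2 − v_a = 538.2 m/s.
Total Δv = Δv₁ + Δv₂ = 1345 m/s.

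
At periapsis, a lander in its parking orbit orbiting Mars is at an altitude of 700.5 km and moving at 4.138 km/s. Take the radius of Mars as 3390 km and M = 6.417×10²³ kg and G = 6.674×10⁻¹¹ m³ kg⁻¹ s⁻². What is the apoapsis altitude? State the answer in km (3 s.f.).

apoapsis altitude ≈ 15000 km

μ = GM = 6.674×10⁻¹¹ × 6.417×10²³ = 4.283×10¹³ m³/s².
r_p = 3390 + 700.5 = 4090.5 km = 4.090×10⁶ m.
Specific energy ε = v²/2 − μ/r = -1.908×10⁶ J/kg, so a = −μ/(2ε) = 1.122×10⁷ m.
The apsides satisfy r_p + r_a = 2a, so the apoapsis radius is 2a − r_p = 1.835×10⁷ m = 18351 km.
Apoapsis altitude = 18351 − 3390 = 14961 km.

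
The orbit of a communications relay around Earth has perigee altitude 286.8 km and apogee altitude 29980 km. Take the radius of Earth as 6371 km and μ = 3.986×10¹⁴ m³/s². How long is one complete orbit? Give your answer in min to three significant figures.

T ≈ 523 min

r_p = 6371 + 286.8 = 6657.8 km = 6.6578×10⁶ m.
r_a = 6371 + 29980 = 36351 km = 3.6351×10⁷ m.
Semi-major axis a = (r_p + r_a)/2 = (6657.8 + 36351)/2 = 21504 km = 2.150×10⁷ m.
By Kepler's third law T = 2π√(a³/μ) = 2π × 4.995×10³ = 3.138×10⁴ s.
= 523.1 min.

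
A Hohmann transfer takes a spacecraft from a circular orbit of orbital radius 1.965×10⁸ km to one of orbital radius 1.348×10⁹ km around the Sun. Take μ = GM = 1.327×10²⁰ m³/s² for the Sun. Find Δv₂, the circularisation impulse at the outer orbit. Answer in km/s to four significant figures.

Δv ≈ 4.917 km/s

r₁ = 1.965×10⁸ km = 1.965×10¹¹ m.
r₂ = 1.348×10⁹ km = 1.348×10¹² m.
Transfer ellipse a_t = (r₁ + r₂)/2 = 7.722×10¹¹ m.
At r₁: circular v_c1 = √(μ/r₁) = 25990 m/s; transfer-perihelion v_p = √[μ(2/r₁ − 1/a_t)] = 34330 m/s.
At r₂: circular v_c2 = √(μ/r₂) = 9922 m/s; transfer-aphelion v_a = √[μ(2/r₂ − 1/a_t)] = 5005 m/s.
Δv₂ = v_c2 − v_a = 4917 m/s.
= 4.917 km/s.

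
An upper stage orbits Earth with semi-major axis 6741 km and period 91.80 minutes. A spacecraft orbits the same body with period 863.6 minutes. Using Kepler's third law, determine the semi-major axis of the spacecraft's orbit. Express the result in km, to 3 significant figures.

Kepler's third law: a³ ∝ T², so a₂ = a₁ (T₂/T₁)^(2/3).
T₂/T₁ = 9.407, (T₂/T₁)^(2/3) = 4.456.
a₂ = 6741 × 4.456 = 30040 km.

a₂ ≈ 30000 km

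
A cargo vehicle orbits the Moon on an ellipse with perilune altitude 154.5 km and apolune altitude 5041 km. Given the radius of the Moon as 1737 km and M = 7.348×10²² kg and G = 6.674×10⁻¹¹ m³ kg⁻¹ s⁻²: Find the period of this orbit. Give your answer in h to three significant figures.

μ = GM = 6.674×10⁻¹¹ × 7.348×10²² = 4.904×10¹² m³/s².
r_p = 1737 + 154.5 = 1891.5 km = 1.8915×10⁶ m.
r_a = 1737 + 5041 = 6778.0 km = 6.7780×10⁶ m.
Semi-major axis a = (r_p + r_a)/2 = (1891.5 + 6778.0)/2 = 4334.8 km = 4.335×10⁶ m.
By Kepler's third law T = 2π√(a³/μ) = 2π × 4.075×10³ = 2.561×10⁴ s.
= 7.113 h.

T ≈ 7.11 h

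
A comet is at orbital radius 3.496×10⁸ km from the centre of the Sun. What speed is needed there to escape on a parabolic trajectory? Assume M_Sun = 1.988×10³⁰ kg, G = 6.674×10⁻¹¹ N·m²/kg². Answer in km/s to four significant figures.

v_esc ≈ 27.55 km/s

μ = GM = 6.674×10⁻¹¹ × 1.988×10³⁰ = 1.327×10²⁰ m³/s².
r = 3.496×10⁸ km = 3.496×10¹¹ m.
Escape speed v_esc = √(2μ/r) = √(2 × 1.327×10²⁰ / 3.496×10¹¹) = √(7.590×10⁸) = 27550 m/s.
= 27.55 km/s.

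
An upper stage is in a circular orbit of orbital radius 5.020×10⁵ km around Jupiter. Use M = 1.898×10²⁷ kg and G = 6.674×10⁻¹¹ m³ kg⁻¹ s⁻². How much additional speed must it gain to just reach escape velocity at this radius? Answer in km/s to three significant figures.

Δv ≈ 6.58 km/s

μ = GM = 6.674×10⁻¹¹ × 1.898×10²⁷ = 1.267×10¹⁷ m³/s².
r = 5.020×10⁵ km = 5.020×10⁸ m.
Circular speed v_c = √(μ/r) = 15890 m/s.
Escape speed v_esc = √(2μ/r) = √2 × v_c = 22460 m/s.
Δv = v_esc − v_c = 6580 m/s = 6.580 km/s.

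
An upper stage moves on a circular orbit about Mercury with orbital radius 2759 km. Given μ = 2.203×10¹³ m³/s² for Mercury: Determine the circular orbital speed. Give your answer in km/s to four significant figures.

r = 2759 km = 2.759×10⁶ m.
For a circular orbit v = √(μ/r) = √(2.203×10¹³ / 2.759×10⁶) = √(7.985×10⁶) = 2826 m/s.
That is 2.826 km/s.

v ≈ 2.826 km/s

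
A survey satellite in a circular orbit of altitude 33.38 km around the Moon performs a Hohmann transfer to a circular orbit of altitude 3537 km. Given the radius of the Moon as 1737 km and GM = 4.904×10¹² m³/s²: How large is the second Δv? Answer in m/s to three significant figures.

Δv ≈ 281 m/s

r₁ = 1737 + 33.38 = 1770.4 km = 1.7704×10⁶ m.
r₂ = 1737 + 3537 = 5274.0 km = 5.2740×10⁶ m.
Transfer ellipse a_t = (r₁ + r₂)/2 = 3.522×10⁶ m.
At r₁: circular v_c1 = √(μ/r₁) = 1664 m/s; transfer-perilune v_p = √[μ(2/r₁ − 1/a_t)] = 2037 m/s.
At r₂: circular v_c2 = √(μ/r₂) = 964.3 m/s; transfer-apolune v_a = √[μ(2/r₂ − 1/a_t)] = 683.6 m/s.
Δv₂ = v_c2 − v_a = 280.6 m/s.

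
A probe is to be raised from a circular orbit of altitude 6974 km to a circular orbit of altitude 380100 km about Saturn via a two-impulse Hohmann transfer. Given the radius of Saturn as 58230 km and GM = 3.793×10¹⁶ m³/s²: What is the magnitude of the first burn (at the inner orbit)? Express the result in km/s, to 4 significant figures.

r₁ = 58230 + 6974 = 65204 km = 6.5204×10⁷ m.
r₂ = 58230 + 380100 = 438330 km = 4.3833×10⁸ m.
Transfer ellipse a_t = (r₁ + r₂)/2 = 2.518×10⁸ m.
At r₁: circular v_c1 = √(μ/r₁) = 24120 m/s; transfer-perikrone v_p = √[μ(2/r₁ − 1/a_t)] = 31820 m/s.
Δv₁ = v_p − v_c1 = 7705 m/s.
= 7.705 km/s.

Δv ≈ 7.705 km/s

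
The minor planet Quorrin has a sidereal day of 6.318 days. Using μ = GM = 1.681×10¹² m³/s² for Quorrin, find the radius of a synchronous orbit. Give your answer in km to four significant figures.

r_sync ≈ 23320 km

T = 6.318 days = 5.459×10⁵ s.
A synchronous orbit has period T, so by Kepler's third law a = (μT²/4π²)^(1/3).
μT²/4π² = 1.681×10¹² × (5.459×10⁵)² / 39.48 = 1.269×10²² m³.
a = 2.332×10⁷ m = 23324 km.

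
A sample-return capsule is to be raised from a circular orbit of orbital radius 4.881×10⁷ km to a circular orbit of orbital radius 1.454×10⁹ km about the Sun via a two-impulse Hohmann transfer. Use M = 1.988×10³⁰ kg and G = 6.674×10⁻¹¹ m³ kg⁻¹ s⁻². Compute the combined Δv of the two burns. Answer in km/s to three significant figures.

μ = GM = 6.674×10⁻¹¹ × 1.988×10³⁰ = 1.327×10²⁰ m³/s².
r₁ = 4.881×10⁷ km = 4.881×10¹⁰ m.
r₂ = 1.454×10⁹ km = 1.454×10¹² m.
Transfer ellipse a_t = (r₁ + r₂)/2 = 7.514×10¹¹ m.
At r₁: circular v_c1 = √(μ/r₁) = 52140 m/s; transfer-perihelion v_p = √[μ(2/r₁ − 1/a_t)] = 72530 m/s.
Δv₁ = v_p − v_c1 = 20390 m/s.
At r₂: circular v_c2 = √(μ/r₂) = 9553 m/s; transfer-aphelion v_a = √[μ(2/r₂ − 1/a_t)] = 2435 m/s.
Δv₂ = v_c2 − v_a = 7118 m/s.
Total Δv = Δv₁ + Δv₂ = 27510 m/s = 27.51 km/s.

Δv_total ≈ 27.5 km/s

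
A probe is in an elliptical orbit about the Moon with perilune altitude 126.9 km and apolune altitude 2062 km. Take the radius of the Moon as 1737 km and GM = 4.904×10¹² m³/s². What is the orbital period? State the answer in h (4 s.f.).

T ≈ 3.755 h

r_p = 1737 + 126.9 = 1863.9 km = 1.8639×10⁶ m.
r_a = 1737 + 2062 = 3799.0 km = 3.7990×10⁶ m.
Semi-major axis a = (r_p + r_a)/2 = (1863.9 + 3799.0)/2 = 2831.4 km = 2.831×10⁶ m.
By Kepler's third law T = 2π√(a³/μ) = 2π × 2.151×10³ = 1.352×10⁴ s.
= 3.755 h.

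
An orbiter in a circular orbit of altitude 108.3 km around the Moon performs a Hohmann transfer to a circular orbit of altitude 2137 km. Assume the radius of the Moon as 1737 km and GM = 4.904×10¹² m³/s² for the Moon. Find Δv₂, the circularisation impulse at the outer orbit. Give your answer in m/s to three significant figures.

Δv ≈ 221 m/s

r₁ = 1737 + 108.3 = 1845.3 km = 1.8453×10⁶ m.
r₂ = 1737 + 2137 = 3874.0 km = 3.8740×10⁶ m.
Transfer ellipse a_t = (r₁ + r₂)/2 = 2.860×10⁶ m.
At r₁: circular v_c1 = √(μ/r₁) = 1630 m/s; transfer-perilune v_p = √[μ(2/r₁ − 1/a_t)] = 1897 m/s.
At r₂: circular v_c2 = √(μ/r₂) = 1125 m/s; transfer-apolune v_a = √[μ(2/r₂ − 1/a_t)] = 903.8 m/s.
Δv₂ = v_c2 − v_a = 221.3 m/s.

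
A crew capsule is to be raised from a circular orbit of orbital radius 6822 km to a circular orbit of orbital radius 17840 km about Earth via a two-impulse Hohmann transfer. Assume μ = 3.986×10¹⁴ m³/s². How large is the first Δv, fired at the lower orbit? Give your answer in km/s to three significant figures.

r₁ = 6822 km = 6.822×10⁶ m.
r₂ = 17840 km = 1.784×10⁷ m.
Transfer ellipse a_t = (r₁ + r₂)/2 = 1.233×10⁷ m.
At r₁: circular v_c1 = √(μ/r₁) = 7644 m/s; transfer-perigee v_p = √[μ(2/r₁ − 1/a_t)] = 9194 m/s.
Δv₁ = v_p − v_c1 = 1550 m/s.
= 1.550 km/s.

Δv ≈ 1.55 km/s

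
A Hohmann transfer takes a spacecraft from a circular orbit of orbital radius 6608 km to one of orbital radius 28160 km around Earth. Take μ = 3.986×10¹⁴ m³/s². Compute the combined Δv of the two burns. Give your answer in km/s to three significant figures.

r₁ = 6608 km = 6.608×10⁶ m.
r₂ = 28160 km = 2.816×10⁷ m.
Transfer ellipse a_t = (r₁ + r₂)/2 = 1.738×10⁷ m.
At r₁: circular v_c1 = √(μ/r₁) = 7767 m/s; transfer-perigee v_p = √[μ(2/r₁ − 1/a_t)] = 9885 m/s.
Δv₁ = v_p − v_c1 = 2118 m/s.
At r₂: circular v_c2 = √(μ/r₂) = 3762 m/s; transfer-apogee v_a = √[μ(2/r₂ − 1/a_t)] = 2320 m/s.
Δv₂ = v_c2 − v_a = 1443 m/s.
Total Δv = Δv₁ + Δv₂ = 3561 m/s = 3.561 km/s.

Δv_total ≈ 3.56 km/s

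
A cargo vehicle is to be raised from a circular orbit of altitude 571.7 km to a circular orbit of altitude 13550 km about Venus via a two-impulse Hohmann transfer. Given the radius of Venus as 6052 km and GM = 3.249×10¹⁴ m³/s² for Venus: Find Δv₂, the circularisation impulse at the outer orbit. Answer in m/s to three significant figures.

Δv ≈ 1180 m/s

r₁ = 6052 + 571.7 = 6623.7 km = 6.6237×10⁶ m.
r₂ = 6052 + 13550 = 19602 km = 1.9602×10⁷ m.
Transfer ellipse a_t = (r₁ + r₂)/2 = 1.311×10⁷ m.
At r₁: circular v_c1 = √(μ/r₁) = 7004 m/s; transfer-periapsis v_p = √[μ(2/r₁ − 1/a_t)] = 8563 m/s.
At r₂: circular v_c2 = √(μ/r₂) = 4071 m/s; transfer-apoapsis v_a = √[μ(2/r₂ − 1/a_t)] = 2894 m/s.
Δv₂ = v_c2 − v_a = 1178 m/s.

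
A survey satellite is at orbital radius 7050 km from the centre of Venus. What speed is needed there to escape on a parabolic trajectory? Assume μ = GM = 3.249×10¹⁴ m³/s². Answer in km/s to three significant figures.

r = 7050 km = 7.050×10⁶ m.
Escape speed v_esc = √(2μ/r) = √(2 × 3.249×10¹⁴ / 7.050×10⁶) = √(9.217×10⁷) = 9601 m/s.
= 9.601 km/s.

v_esc ≈ 9.60 km/s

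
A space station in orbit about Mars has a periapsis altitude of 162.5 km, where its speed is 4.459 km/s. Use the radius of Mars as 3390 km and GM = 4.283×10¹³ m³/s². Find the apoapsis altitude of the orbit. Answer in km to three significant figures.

apoapsis altitude ≈ 13300 km

r_p = 3390 + 162.5 = 3552.5 km = 3.552×10⁶ m.
Specific energy ε = v²/2 − μ/r = -2.115×10⁶ J/kg, so a = −μ/(2ε) = 1.013×10⁷ m.
The apsides satisfy r_p + r_a = 2a, so the apoapsis radius is 2a − r_p = 1.670×10⁷ m = 16698 km.
Apoapsis altitude = 16698 − 3390 = 13308 km.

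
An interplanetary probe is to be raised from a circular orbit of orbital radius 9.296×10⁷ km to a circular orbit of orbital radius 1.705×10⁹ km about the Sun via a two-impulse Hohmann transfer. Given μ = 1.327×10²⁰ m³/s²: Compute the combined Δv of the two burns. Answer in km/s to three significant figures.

r₁ = 9.296×10⁷ km = 9.296×10¹⁰ m.
r₂ = 1.705×10⁹ km = 1.705×10¹² m.
Transfer ellipse a_t = (r₁ + r₂)/2 = 8.990×10¹¹ m.
At r₁: circular v_c1 = √(μ/r₁) = 37780 m/s; transfer-perihelion v_p = √[μ(2/r₁ − 1/a_t)] = 52030 m/s.
Δv₁ = v_p − v_c1 = 14250 m/s.
At r₂: circular v_c2 = √(μ/r₂) = 8822 m/s; transfer-aphelion v_a = √[μ(2/r₂ − 1/a_t)] = 2837 m/s.
Δv₂ = v_c2 − v_a = 5985 m/s.
Total Δv = Δv₁ + Δv₂ = 20240 m/s = 20.24 km/s.

Δv_total ≈ 20.2 km/s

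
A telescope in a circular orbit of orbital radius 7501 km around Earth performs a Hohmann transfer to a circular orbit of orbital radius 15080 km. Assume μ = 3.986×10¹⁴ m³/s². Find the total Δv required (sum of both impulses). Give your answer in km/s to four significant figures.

r₁ = 7501 km = 7.501×10⁶ m.
r₂ = 15080 km = 1.508×10⁷ m.
Transfer ellipse a_t = (r₁ + r₂)/2 = 1.129×10⁷ m.
At r₁: circular v_c1 = √(μ/r₁) = 7290 m/s; transfer-perigee v_p = √[μ(2/r₁ − 1/a_t)] = 8425 m/s.
Δv₁ = v_p − v_c1 = 1135 m/s.
At r₂: circular v_c2 = √(μ/r₂) = 5141 m/s; transfer-apogee v_a = √[μ(2/r₂ − 1/a_t)] = 4191 m/s.
Δv₂ = v_c2 − v_a = 950.7 m/s.
Total Δv = Δv₁ + Δv₂ = 2086 m/s = 2.086 km/s.

Δv_total ≈ 2.086 km/s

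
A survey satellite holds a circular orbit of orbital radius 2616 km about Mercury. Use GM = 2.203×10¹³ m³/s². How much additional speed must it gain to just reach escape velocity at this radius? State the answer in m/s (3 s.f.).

r = 2616 km = 2.616×10⁶ m.
Circular speed v_c = √(μ/r) = 2902 m/s.
Escape speed v_esc = √(2μ/r) = √2 × v_c = 4104 m/s.
Δv = v_esc − v_c = 1202 m/s.

Δv ≈ 1200 m/s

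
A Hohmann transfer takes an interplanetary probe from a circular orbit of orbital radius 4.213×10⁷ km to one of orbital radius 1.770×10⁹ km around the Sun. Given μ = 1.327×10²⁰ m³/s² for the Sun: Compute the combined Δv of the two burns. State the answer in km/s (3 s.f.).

Δv_total ≈ 29.1 km/s

r₁ = 4.213×10⁷ km = 4.213×10¹⁰ m.
r₂ = 1.770×10⁹ km = 1.770×10¹² m.
Transfer ellipse a_t = (r₁ + r₂)/2 = 9.061×10¹¹ m.
At r₁: circular v_c1 = √(μ/r₁) = 56120 m/s; transfer-perihelion v_p = √[μ(2/r₁ − 1/a_t)] = 78440 m/s.
Δv₁ = v_p − v_c1 = 22320 m/s.
At r₂: circular v_c2 = √(μ/r₂) = 8659 m/s; transfer-aphelion v_a = √[μ(2/r₂ − 1/a_t)] = 1867 m/s.
Δv₂ = v_c2 − v_a = 6792 m/s.
Total Δv = Δv₁ + Δv₂ = 29110 m/s = 29.11 km/s.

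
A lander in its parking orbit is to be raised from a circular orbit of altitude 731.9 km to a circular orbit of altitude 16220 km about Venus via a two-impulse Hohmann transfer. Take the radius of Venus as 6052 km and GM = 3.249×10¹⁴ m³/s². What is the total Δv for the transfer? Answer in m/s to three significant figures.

Δv_total ≈ 2860 m/s

r₁ = 6052 + 731.9 = 6783.9 km = 6.7839×10⁶ m.
r₂ = 6052 + 16220 = 22272 km = 2.2272×10⁷ m.
Transfer ellipse a_t = (r₁ + r₂)/2 = 1.453×10⁷ m.
At r₁: circular v_c1 = √(μ/r₁) = 6920 m/s; transfer-periapsis v_p = √[μ(2/r₁ − 1/a_t)] = 8569 m/s.
Δv₁ = v_p − v_c1 = 1648 m/s.
At r₂: circular v_c2 = √(μ/r₂) = 3819 m/s; transfer-apoapsis v_a = √[μ(2/r₂ − 1/a_t)] = 2610 m/s.
Δv₂ = v_c2 − v_a = 1209 m/s.
Total Δv = Δv₁ + Δv₂ = 2858 m/s.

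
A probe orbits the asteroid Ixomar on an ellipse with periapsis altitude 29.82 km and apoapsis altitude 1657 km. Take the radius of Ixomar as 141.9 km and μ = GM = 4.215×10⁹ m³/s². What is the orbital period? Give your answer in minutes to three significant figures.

r_p = 141.9 + 29.82 = 171.72 km = 1.7172×10⁵ m.
r_a = 141.9 + 1657 = 1798.9 km = 1.7989×10⁶ m.
Semi-major axis a = (r_p + r_a)/2 = (171.72 + 1798.9)/2 = 985.31 km = 9.853×10⁵ m.
By Kepler's third law T = 2π√(a³/μ) = 2π × 1.506×10⁴ = 9.465×10⁴ s.
= 1578 minutes.

T ≈ 1580 minutes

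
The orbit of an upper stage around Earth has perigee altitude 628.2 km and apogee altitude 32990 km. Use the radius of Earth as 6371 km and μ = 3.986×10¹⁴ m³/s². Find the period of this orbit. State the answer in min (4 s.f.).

r_p = 6371 + 628.2 = 6999.2 km = 6.9992×10⁶ m.
r_a = 6371 + 32990 = 39361 km = 3.9361×10⁷ m.
Semi-major axis a = (r_p + r_a)/2 = (6999.2 + 39361)/2 = 23180 km = 2.318×10⁷ m.
By Kepler's third law T = 2π√(a³/μ) = 2π × 5.590×10³ = 3.512×10⁴ s.
= 585.4 min.

T ≈ 585.4 min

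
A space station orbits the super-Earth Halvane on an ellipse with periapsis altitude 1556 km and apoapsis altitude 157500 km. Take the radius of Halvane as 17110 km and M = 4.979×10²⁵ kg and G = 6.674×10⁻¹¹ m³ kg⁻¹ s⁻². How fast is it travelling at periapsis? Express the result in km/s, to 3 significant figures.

μ = GM = 6.674×10⁻¹¹ × 4.979×10²⁵ = 3.323×10¹⁵ m³/s².
r_p = 17110 + 1556 = 18666 km = 1.8666×10⁷ m.
r_a = 17110 + 157500 = 174610 km = 1.7461×10⁸ m.
Semi-major axis a = (r_p + r_a)/2 = 96638 km = 9.664×10⁷ m.
Vis-viva: v² = μ(2/r − 1/a) = 3.323×10¹⁵ × (1.071×10⁻⁷ − 1.035×10⁻⁸) = 3.217×10⁸ m²/s².
v = 17930 m/s = 17.93 km/s.

v ≈ 17.9 km/s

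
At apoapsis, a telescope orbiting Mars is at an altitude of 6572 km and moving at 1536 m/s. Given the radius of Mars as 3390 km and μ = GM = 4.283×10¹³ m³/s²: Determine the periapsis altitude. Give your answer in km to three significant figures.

r_a = 3390 + 6572 = 9962.0 km = 9.962×10⁶ m.
Specific energy ε = v²/2 − μ/r = -3.120×10⁶ J/kg, so a = −μ/(2ε) = 6.864×10⁶ m.
The apsides satisfy r_p + r_a = 2a, so the periapsis radius is 2a − r_a = 3.767×10⁶ m = 3766.9 km.
Periapsis altitude = 3766.9 − 3390 = 376.93 km.

periapsis altitude ≈ 377 km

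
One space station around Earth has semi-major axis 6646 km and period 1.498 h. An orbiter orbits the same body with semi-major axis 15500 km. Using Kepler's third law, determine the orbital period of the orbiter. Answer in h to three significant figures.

T₂ ≈ 5.34 h

Kepler's third law: T² ∝ a³, so T₂ = T₁ (a₂/a₁)^(3/2).
a₂/a₁ = 2.332, (a₂/a₁)^(3/2) = 3.562.
T₂ = 1.498 × 3.562 = 5.335 h.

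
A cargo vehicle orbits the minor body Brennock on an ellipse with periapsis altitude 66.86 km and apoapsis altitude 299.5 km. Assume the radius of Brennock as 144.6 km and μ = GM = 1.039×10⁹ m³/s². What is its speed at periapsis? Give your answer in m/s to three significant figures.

r_p = 144.6 + 66.86 = 211.46 km = 2.1146×10⁵ m.
r_a = 144.6 + 299.5 = 444.10 km = 4.4410×10⁵ m.
Semi-major axis a = (r_p + r_a)/2 = 327.78 km = 3.278×10⁵ m.
Vis-viva: v² = μ(2/r − 1/a) = 1.039×10⁹ × (9.458×10⁻⁶ − 3.051×10⁻⁶) = 6.657×10³ m²/s².
v = 81.59 m/s.

v ≈ 81.6 m/s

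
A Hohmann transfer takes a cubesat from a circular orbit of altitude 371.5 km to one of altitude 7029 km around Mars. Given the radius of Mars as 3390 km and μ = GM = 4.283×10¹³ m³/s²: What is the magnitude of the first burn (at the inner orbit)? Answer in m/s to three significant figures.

Δv ≈ 716 m/s

r₁ = 3390 + 371.5 = 3761.5 km = 3.7615×10⁶ m.
r₂ = 3390 + 7029 = 10419 km = 1.0419×10⁷ m.
Transfer ellipse a_t = (r₁ + r₂)/2 = 7.090×10⁶ m.
At r₁: circular v_c1 = √(μ/r₁) = 3374 m/s; transfer-periapsis v_p = √[μ(2/r₁ − 1/a_t)] = 4090 m/s.
Δv₁ = v_p − v_c1 = 716.1 m/s.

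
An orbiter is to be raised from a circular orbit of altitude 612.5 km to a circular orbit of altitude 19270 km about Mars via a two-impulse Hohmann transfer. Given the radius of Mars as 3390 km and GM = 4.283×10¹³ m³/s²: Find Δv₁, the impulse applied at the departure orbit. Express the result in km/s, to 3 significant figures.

Δv ≈ 0.994 km/s

r₁ = 3390 + 612.5 = 4002.5 km = 4.0025×10⁶ m.
r₂ = 3390 + 19270 = 22660 km = 2.2660×10⁷ m.
Transfer ellipse a_t = (r₁ + r₂)/2 = 1.333×10⁷ m.
At r₁: circular v_c1 = √(μ/r₁) = 3271 m/s; transfer-periapsis v_p = √[μ(2/r₁ − 1/a_t)] = 4265 m/s.
Δv₁ = v_p − v_c1 = 993.6 m/s.
= 0.9936 km/s.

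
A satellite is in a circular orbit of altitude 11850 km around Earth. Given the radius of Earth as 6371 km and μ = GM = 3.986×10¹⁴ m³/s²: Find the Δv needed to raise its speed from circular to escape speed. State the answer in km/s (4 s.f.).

r = 6371 + 11850 = 18221 km = 1.8221×10⁷ m.
Circular speed v_c = √(μ/r) = 4677 m/s.
Escape speed v_esc = √(2μ/r) = √2 × v_c = 6615 m/s.
Δv = v_esc − v_c = 1937 m/s = 1.937 km/s.

Δv ≈ 1.937 km/s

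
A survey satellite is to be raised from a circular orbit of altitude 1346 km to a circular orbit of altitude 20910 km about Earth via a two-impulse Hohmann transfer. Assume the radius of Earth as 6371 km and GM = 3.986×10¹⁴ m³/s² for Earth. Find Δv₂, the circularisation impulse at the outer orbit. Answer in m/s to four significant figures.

Δv ≈ 1284 m/s

r₁ = 6371 + 1346 = 7717.0 km = 7.7170×10⁶ m.
r₂ = 6371 + 20910 = 27281 km = 2.7281×10⁷ m.
Transfer ellipse a_t = (r₁ + r₂)/2 = 1.750×10⁷ m.
At r₁: circular v_c1 = √(μ/r₁) = 7187 m/s; transfer-perigee v_p = √[μ(2/r₁ − 1/a_t)] = 8974 m/s.
At r₂: circular v_c2 = √(μ/r₂) = 3822 m/s; transfer-apogee v_a = √[μ(2/r₂ − 1/a_t)] = 2538 m/s.
Δv₂ = v_c2 − v_a = 1284 m/s.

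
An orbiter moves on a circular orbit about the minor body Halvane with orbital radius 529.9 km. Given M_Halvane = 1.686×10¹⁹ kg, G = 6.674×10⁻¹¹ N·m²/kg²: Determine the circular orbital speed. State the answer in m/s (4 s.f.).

μ = GM = 6.674×10⁻¹¹ × 1.686×10¹⁹ = 1.125×10⁹ m³/s².
r = 529.9 km = 5.299×10⁵ m.
For a circular orbit v = √(μ/r) = √(1.125×10⁹ / 5.299×10⁵) = √(2.123×10³) = 46.08 m/s.

v ≈ 46.08 m/s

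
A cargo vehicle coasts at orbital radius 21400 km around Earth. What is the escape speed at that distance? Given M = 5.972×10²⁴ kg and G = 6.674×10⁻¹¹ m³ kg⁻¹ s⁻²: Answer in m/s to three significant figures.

μ = GM = 6.674×10⁻¹¹ × 5.972×10²⁴ = 3.986×10¹⁴ m³/s².
r = 21400 km = 2.140×10⁷ m.
Escape speed v_esc = √(2μ/r) = √(2 × 3.986×10¹⁴ / 2.140×10⁷) = √(3.725×10⁷) = 6103 m/s.

v_esc ≈ 6100 m/s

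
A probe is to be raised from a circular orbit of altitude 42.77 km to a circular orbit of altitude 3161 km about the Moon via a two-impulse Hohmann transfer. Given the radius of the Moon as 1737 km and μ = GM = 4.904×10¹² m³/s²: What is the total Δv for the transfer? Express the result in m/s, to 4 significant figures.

r₁ = 1737 + 42.77 = 1779.8 km = 1.7798×10⁶ m.
r₂ = 1737 + 3161 = 4898.0 km = 4.8980×10⁶ m.
Transfer ellipse a_t = (r₁ + r₂)/2 = 3.339×10⁶ m.
At r₁: circular v_c1 = √(μ/r₁) = 1660 m/s; transfer-perilune v_p = √[μ(2/r₁ − 1/a_t)] = 2010 m/s.
Δv₁ = v_p − v_c1 = 350.5 m/s.
At r₂: circular v_c2 = √(μ/r₂) = 1001 m/s; transfer-apolune v_a = √[μ(2/r₂ − 1/a_t)] = 730.5 m/s.
Δv₂ = v_c2 − v_a = 270.1 m/s.
Total Δv = Δv₁ + Δv₂ = 620.6 m/s.

Δv_total ≈ 620.6 m/s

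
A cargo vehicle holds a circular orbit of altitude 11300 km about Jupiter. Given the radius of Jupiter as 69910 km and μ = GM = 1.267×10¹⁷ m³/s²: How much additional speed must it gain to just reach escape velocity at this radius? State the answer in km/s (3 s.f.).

Δv ≈ 16.4 km/s

r = 69910 + 11300 = 81210 km = 8.1210×10⁷ m.
Circular speed v_c = √(μ/r) = 39500 m/s.
Escape speed v_esc = √(2μ/r) = √2 × v_c = 55860 m/s.
Δv = v_esc − v_c = 16360 m/s = 16.36 km/s.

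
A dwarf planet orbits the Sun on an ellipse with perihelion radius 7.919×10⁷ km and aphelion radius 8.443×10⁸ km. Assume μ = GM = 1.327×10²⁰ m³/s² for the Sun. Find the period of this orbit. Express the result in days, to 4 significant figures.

Semi-major axis a = (r_p + r_a)/2 = (7.9190×10⁷ + 8.4430×10⁸)/2 = 4.6174×10⁸ km = 4.617×10¹¹ m.
By Kepler's third law T = 2π√(a³/μ) = 2π × 2.724×10⁷ = 1.711×10⁸ s.
= 1981 days.

T ≈ 1981 days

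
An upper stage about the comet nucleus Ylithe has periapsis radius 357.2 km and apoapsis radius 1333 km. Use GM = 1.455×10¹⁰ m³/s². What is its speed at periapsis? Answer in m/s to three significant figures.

v ≈ 253 m/s

Semi-major axis a = (r_p + r_a)/2 = 845.10 km = 8.451×10⁵ m.
Vis-viva: v² = μ(2/r − 1/a) = 1.455×10¹⁰ × (5.599×10⁻⁶ − 1.183×10⁻⁶) = 6.425×10⁴ m²/s².
v = 253.5 m/s.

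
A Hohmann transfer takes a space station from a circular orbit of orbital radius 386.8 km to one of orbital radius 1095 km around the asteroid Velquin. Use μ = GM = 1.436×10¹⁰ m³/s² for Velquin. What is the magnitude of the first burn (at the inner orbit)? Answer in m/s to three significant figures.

Δv ≈ 41.6 m/s

r₁ = 386.8 km = 3.868×10⁵ m.
r₂ = 1095 km = 1.095×10⁶ m.
Transfer ellipse a_t = (r₁ + r₂)/2 = 7.409×10⁵ m.
At r₁: circular v_c1 = √(μ/r₁) = 192.7 m/s; transfer-periapsis v_p = √[μ(2/r₁ − 1/a_t)] = 234.2 m/s.
Δv₁ = v_p − v_c1 = 41.56 m/s.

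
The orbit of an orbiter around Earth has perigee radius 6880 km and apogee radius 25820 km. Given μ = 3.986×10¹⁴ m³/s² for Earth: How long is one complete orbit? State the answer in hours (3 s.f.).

T ≈ 5.78 hours

Semi-major axis a = (r_p + r_a)/2 = (6880.0 + 25820)/2 = 16350 km = 1.635×10⁷ m.
By Kepler's third law T = 2π√(a³/μ) = 2π × 3.311×10³ = 2.081×10⁴ s.
= 5.779 hours.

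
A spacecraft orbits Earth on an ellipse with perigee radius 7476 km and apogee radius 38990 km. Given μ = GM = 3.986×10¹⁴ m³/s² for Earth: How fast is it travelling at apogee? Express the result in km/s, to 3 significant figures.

v ≈ 1.81 km/s

Semi-major axis a = (r_p + r_a)/2 = 23233 km = 2.323×10⁷ m.
Vis-viva: v² = μ(2/r − 1/a) = 3.986×10¹⁴ × (5.130×10⁻⁸ − 4.304×10⁻⁸) = 3.290×10⁶ m²/s².
v = 1814 m/s = 1.814 km/s.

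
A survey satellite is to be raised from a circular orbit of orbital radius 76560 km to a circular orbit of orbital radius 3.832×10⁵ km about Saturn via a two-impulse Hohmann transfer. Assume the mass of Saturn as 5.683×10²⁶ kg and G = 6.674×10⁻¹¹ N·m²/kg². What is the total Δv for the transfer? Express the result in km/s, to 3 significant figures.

μ = GM = 6.674×10⁻¹¹ × 5.683×10²⁶ = 3.793×10¹⁶ m³/s².
r₁ = 76560 km = 7.656×10⁷ m.
r₂ = 3.832×10⁵ km = 3.832×10⁸ m.
Transfer ellipse a_t = (r₁ + r₂)/2 = 2.299×10⁸ m.
At r₁: circular v_c1 = √(μ/r₁) = 22260 m/s; transfer-perikrone v_p = √[μ(2/r₁ − 1/a_t)] = 28740 m/s.
Δv₁ = v_p − v_c1 = 6479 m/s.
At r₂: circular v_c2 = √(μ/r₂) = 9949 m/s; transfer-apokrone v_a = √[μ(2/r₂ − 1/a_t)] = 5741 m/s.
Δv₂ = v_c2 − v_a = 4207 m/s.
Total Δv = Δv₁ + Δv₂ = 10690 m/s = 10.69 km/s.

Δv_total ≈ 10.7 km/s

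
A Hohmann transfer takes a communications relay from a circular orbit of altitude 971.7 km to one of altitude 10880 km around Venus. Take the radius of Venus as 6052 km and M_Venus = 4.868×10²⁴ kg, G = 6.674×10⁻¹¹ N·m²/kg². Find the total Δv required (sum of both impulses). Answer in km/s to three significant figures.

μ = GM = 6.674×10⁻¹¹ × 4.868×10²⁴ = 3.249×10¹⁴ m³/s².
r₁ = 6052 + 971.7 = 7023.7 km = 7.0237×10⁶ m.
r₂ = 6052 + 10880 = 16932 km = 1.6932×10⁷ m.
Transfer ellipse a_t = (r₁ + r₂)/2 = 1.198×10⁷ m.
At r₁: circular v_c1 = √(μ/r₁) = 6801 m/s; transfer-periapsis v_p = √[μ(2/r₁ − 1/a_t)] = 8086 m/s.
Δv₁ = v_p − v_c1 = 1285 m/s.
At r₂: circular v_c2 = √(μ/r₂) = 4380 m/s; transfer-apoapsis v_a = √[μ(2/r₂ − 1/a_t)] = 3354 m/s.
Δv₂ = v_c2 − v_a = 1026 m/s.
Total Δv = Δv₁ + Δv₂ = 2311 m/s = 2.311 km/s.

Δv_total ≈ 2.31 km/s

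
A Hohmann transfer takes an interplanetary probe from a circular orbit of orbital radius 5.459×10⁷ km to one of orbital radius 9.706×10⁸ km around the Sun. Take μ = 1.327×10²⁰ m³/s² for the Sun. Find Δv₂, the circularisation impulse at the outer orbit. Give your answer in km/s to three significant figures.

Δv ≈ 7.88 km/s

r₁ = 5.459×10⁷ km = 5.459×10¹⁰ m.
r₂ = 9.706×10⁸ km = 9.706×10¹¹ m.
Transfer ellipse a_t = (r₁ + r₂)/2 = 5.126×10¹¹ m.
At r₁: circular v_c1 = √(μ/r₁) = 49300 m/s; transfer-perihelion v_p = √[μ(2/r₁ − 1/a_t)] = 67840 m/s.
At r₂: circular v_c2 = √(μ/r₂) = 11690 m/s; transfer-aphelion v_a = √[μ(2/r₂ − 1/a_t)] = 3816 m/s.
Δv₂ = v_c2 − v_a = 7877 m/s.
= 7.877 km/s.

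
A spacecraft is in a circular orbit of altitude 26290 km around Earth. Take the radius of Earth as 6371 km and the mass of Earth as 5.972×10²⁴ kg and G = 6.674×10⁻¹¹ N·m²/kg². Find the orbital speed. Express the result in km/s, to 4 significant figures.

v ≈ 3.493 km/s

μ = GM = 6.674×10⁻¹¹ × 5.972×10²⁴ = 3.986×10¹⁴ m³/s².
r = 6371 + 26290 = 32661 km = 3.2661×10⁷ m.
For a circular orbit v = √(μ/r) = √(3.986×10¹⁴ / 3.266×10⁷) = √(1.220×10⁷) = 3493 m/s.
That is 3.493 km/s.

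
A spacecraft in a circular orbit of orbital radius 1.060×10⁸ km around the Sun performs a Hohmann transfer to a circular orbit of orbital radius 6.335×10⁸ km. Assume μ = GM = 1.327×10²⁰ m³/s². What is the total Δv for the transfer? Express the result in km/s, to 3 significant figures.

Δv_total ≈ 17.7 km/s

r₁ = 1.060×10⁸ km = 1.060×10¹¹ m.
r₂ = 6.335×10⁸ km = 6.335×10¹¹ m.
Transfer ellipse a_t = (r₁ + r₂)/2 = 3.698×10¹¹ m.
At r₁: circular v_c1 = √(μ/r₁) = 35380 m/s; transfer-perihelion v_p = √[μ(2/r₁ − 1/a_t)] = 46310 m/s.
Δv₁ = v_p − v_c1 = 10930 m/s.
At r₂: circular v_c2 = √(μ/r₂) = 14470 m/s; transfer-aphelion v_a = √[μ(2/r₂ − 1/a_t)] = 7749 m/s.
Δv₂ = v_c2 − v_a = 6724 m/s.
Total Δv = Δv₁ + Δv₂ = 17650 m/s = 17.65 km/s.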